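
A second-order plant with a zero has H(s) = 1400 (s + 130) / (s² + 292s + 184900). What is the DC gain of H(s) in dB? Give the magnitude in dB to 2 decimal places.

-0.14 dB

H(0) = 1400 × 130 / 184900 = 0.98432
20 log₁₀(0.98432) = -0.137 dB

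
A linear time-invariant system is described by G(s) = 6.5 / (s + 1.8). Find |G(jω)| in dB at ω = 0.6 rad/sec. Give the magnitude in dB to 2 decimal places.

|j0.6 + 1.8| = √(0.6² + 1.8²) = 1.897
|G(j0.6)| = 6.5 / 1.897 = 3.4258
20 log₁₀(3.4258) = 10.695 dB

10.70 dB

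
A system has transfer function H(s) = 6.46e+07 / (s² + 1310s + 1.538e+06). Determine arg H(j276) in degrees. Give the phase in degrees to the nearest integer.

-14°

∠[(j276)² + 1310(j276) + 1.538e+06] = ∠[1.4618e+06 + j3.6156e+05] = 13.89°
∠H(j276) = −13.89° = -13.89°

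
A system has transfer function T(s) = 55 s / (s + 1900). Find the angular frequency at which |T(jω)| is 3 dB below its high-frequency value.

For a single-pole high-pass, the −3 dB point is at the pole: ω = 1900 rad/s.

1900 rad/s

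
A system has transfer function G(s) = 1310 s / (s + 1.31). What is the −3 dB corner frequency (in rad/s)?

For a single-pole high-pass, the −3 dB point is at the pole: ω = 1.31 rad/s.

1.31 rad/s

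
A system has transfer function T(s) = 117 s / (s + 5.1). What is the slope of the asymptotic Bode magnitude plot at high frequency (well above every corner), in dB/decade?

0 dB/decade

With 1 zero and 1 pole, the high-frequency asymptotic slope is 20 × (1 − 1) = 0 dB/decade.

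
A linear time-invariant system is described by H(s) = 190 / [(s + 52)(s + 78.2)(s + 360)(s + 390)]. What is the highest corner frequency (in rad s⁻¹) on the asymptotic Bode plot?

390 rad s⁻¹

Break frequencies occur at each pole and zero magnitude: 52 rad s⁻¹, 78.2 rad s⁻¹, 360 rad s⁻¹, 390 rad s⁻¹.
The highest is 390 rad s⁻¹.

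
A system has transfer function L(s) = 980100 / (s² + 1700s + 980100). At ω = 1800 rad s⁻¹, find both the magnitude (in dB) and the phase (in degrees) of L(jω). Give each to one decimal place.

|L| = -11.8 dB, ∠L = -126.4°

|(j1800)² + 1700(j1800) + 980100| = |-2.2599e+06 + j3.06e+06| = 3.804e+06
|L(j1800)| = 980100 / 3.804e+06 = 0.25765
20 log₁₀(0.25765) = -11.78 dB
∠[(j1800)² + 1700(j1800) + 980100] = ∠[-2.2599e+06 + j3.06e+06] = 126.45°
∠L(j1800) = −126.45° = -126.45°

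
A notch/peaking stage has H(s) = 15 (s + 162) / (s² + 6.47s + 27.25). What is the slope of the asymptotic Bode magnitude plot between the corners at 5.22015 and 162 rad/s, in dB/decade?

-40 dB/decade

In this band the factors already past their corner are: complex pole pair at ωₙ ≈ 5.22; net slope = -40 dB/decade.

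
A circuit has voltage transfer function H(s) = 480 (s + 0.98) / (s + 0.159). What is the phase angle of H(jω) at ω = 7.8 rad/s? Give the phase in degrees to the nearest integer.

-6°

∠(j7.8 + 0.98) = arctan(7.8/0.98) = 82.84°
∠(j7.8 + 0.159) = arctan(7.8/0.159) = 88.83°
∠H(j7.8) = 82.84° − 88.83° = -5.99°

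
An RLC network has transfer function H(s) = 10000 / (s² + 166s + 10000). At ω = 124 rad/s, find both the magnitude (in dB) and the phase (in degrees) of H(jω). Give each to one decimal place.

|(j124)² + 166(j124) + 10000| = |-5376 + j20584| = 2.127e+04
|H(j124)| = 10000 / 2.127e+04 = 0.47005
20 log₁₀(0.47005) = -6.56 dB
∠[(j124)² + 166(j124) + 10000] = ∠[-5376 + j20584] = 104.64°
∠H(j124) = −104.64° = -104.64°

|H| = -6.6 dB, ∠H = -104.6 deg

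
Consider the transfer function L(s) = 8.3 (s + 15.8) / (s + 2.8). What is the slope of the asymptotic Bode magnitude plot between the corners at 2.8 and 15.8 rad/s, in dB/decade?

-20 dB/decade

In this band the factors already past their corner are: pole at 2.8; net slope = -20 dB/decade.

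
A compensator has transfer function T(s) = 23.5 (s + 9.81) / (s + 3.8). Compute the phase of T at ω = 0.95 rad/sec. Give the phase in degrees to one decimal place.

∠(j0.95 + 9.81) = arctan(0.95/9.81) = 5.53°
∠(j0.95 + 3.8) = arctan(0.95/3.8) = 14.04°
∠T(j0.95) = 5.53° − 14.04° = -8.50°

-8.5°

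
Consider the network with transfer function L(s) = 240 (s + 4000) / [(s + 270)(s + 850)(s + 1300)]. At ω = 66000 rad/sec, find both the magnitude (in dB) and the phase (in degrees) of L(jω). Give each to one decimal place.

|j66000 + 4000| = √(66000² + 4000²) = 6.612e+04
|j66000 + 270| = √(66000² + 270²) = 6.6e+04
|j66000 + 850| = √(66000² + 850²) = 6.601e+04
|j66000 + 1300| = √(66000² + 1300²) = 6.601e+04
|L(j66000)| = 240 × 6.612e+04 / (6.6e+04 × 6.601e+04 × 6.601e+04) = 5.5182e-08
20 log₁₀(5.5182e-08) = -145.16 dB
∠(j66000 + 4000) = arctan(66000/4000) = 86.53°
∠(j66000 + 270) = arctan(66000/270) = 89.77°
∠(j66000 + 850) = arctan(66000/850) = 89.26°
∠(j66000 + 1300) = arctan(66000/1300) = 88.87°
∠L(j66000) = 86.53° − (89.77° + 89.26° + 88.87°) = -181.37°

|L| = -145.2 dB, ∠L = -181.4 deg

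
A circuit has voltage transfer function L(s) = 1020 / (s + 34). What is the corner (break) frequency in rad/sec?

34 rad/sec

The single real pole at s = −34 gives a corner at ω = 34 rad/sec.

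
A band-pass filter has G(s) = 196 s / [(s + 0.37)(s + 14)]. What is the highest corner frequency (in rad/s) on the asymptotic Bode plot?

Break frequencies occur at each pole and zero magnitude: 0.37 rad/s, 14 rad/s.
The highest is 14 rad/s.

14 rad/s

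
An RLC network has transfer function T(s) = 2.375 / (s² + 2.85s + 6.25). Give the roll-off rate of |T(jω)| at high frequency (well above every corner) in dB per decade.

-40 dB/decade

With 0 zeros and 2 poles, the high-frequency asymptotic slope is 20 × (0 − 2) = -40 dB/decade.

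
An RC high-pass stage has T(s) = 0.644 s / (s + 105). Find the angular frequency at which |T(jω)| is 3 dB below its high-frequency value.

For a single-pole high-pass, the −3 dB point is at the pole: ω = 105 rad/sec.

105 rad/sec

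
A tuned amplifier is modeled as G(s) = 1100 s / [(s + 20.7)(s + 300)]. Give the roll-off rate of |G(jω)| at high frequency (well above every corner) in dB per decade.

With 1 zero and 2 poles, the high-frequency asymptotic slope is 20 × (1 − 2) = -20 dB/decade.

-20 dB/decade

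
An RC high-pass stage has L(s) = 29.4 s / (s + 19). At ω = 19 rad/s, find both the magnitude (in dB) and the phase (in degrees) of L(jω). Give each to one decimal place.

|j19| = 19
|j19 + 19| = √(19² + 19²) = 26.87
|L(j19)| = 29.4 × 19 / 26.87 = 20.789
20 log₁₀(20.789) = 26.36 dB
∠(j19) = 90.00°
∠(j19 + 19) = arctan(19/19) = 45.00°
∠L(j19) = 90.00° − 45.00° = 45.00°

|L| = 26.4 dB, ∠L = 45.0°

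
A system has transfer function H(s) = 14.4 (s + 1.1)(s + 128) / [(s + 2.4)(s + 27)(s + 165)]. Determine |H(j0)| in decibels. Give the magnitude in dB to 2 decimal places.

H(0) = 14.4 × 1.1 × 128 / (2.4 × 27 × 165) = 0.18963
20 log₁₀(0.18963) = -14.442 dB

-14.44 dB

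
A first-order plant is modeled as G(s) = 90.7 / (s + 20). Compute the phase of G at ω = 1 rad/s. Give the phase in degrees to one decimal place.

∠(j1 + 20) = arctan(1/20) = 2.86°
∠G(j1) = −2.86° = -2.86°

-2.9 deg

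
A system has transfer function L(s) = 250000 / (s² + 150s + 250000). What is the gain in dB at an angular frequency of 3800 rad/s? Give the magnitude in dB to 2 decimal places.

-35.09 dB

|(j3800)² + 150(j3800) + 250000| = |-1.419e+07 + j5.7e+05| = 1.42e+07
|L(j3800)| = 250000 / 1.42e+07 = 0.017604
20 log₁₀(0.017604) = -35.088 dB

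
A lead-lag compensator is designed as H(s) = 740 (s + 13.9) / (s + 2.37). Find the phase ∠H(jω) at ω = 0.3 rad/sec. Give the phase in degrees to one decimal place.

-6.0°

∠(j0.3 + 13.9) = arctan(0.3/13.9) = 1.24°
∠(j0.3 + 2.37) = arctan(0.3/2.37) = 7.21°
∠H(j0.3) = 1.24° − 7.21° = -5.98°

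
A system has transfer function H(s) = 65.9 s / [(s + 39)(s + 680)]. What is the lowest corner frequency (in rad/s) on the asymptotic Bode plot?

Break frequencies occur at each pole and zero magnitude: 39 rad/s, 680 rad/s.
The lowest is 39 rad/s.

39 rad/s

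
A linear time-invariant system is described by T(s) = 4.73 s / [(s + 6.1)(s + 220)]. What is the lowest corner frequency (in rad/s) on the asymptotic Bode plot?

6.1 rad/s

Break frequencies occur at each pole and zero magnitude: 6.1 rad/s, 220 rad/s.
The lowest is 6.1 rad/s.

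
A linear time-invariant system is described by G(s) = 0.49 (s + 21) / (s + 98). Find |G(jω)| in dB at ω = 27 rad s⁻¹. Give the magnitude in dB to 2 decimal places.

|j27 + 21| = √(27² + 21²) = 34.21
|j27 + 98| = √(27² + 98²) = 101.7
|G(j27)| = 0.49 × 34.21 / 101.7 = 0.16488
20 log₁₀(0.16488) = -15.656 dB

-15.66 dB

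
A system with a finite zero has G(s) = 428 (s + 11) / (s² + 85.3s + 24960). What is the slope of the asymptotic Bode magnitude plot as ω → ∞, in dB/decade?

With 1 zero and 2 poles, the high-frequency asymptotic slope is 20 × (1 − 2) = -20 dB/decade.

-20 dB/decade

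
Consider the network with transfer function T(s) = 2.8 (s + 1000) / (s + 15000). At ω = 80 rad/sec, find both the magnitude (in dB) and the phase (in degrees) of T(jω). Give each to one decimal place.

|T| = -14.6 dB, ∠T = 4.3°

|j80 + 1000| = √(80² + 1000²) = 1003
|j80 + 15000| = √(80² + 15000²) = 1.5e+04
|T(j80)| = 2.8 × 1003 / 1.5e+04 = 0.18726
20 log₁₀(0.18726) = -14.55 dB
∠(j80 + 1000) = arctan(80/1000) = 4.57°
∠(j80 + 15000) = arctan(80/15000) = 0.31°
∠T(j80) = 4.57° − 0.31° = 4.27°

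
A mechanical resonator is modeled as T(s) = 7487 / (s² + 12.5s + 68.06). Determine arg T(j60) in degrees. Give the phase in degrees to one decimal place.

∠[(j60)² + 12.5(j60) + 68.06] = ∠[-3531.9 + j750] = 168.01°
∠T(j60) = −168.01° = -168.01°

-168.0°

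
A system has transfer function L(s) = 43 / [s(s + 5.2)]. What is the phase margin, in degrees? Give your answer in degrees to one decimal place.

Gain crossover: |L(jω)| = 1 at ω ≈ 5.62 rad/sec.
∠L(j5.62) = −90° − arctan(5.62/5.2) ≈ -137.21°
PM = 180° + (-137.21°) = 42.79°

42.8 deg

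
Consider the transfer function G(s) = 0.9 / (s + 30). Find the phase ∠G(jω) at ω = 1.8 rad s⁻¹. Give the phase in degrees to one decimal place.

-3.4°

∠(j1.8 + 30) = arctan(1.8/30) = 3.43°
∠G(j1.8) = −3.43° = -3.43°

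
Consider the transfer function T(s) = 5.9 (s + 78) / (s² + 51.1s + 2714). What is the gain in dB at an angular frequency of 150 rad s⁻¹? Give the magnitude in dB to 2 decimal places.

|j150 + 78| = √(150² + 78²) = 169.1
|(j150)² + 51.1(j150) + 2714| = |-19786 + j7665| = 2.122e+04
|T(j150)| = 5.9 × 169.1 / 2.122e+04 = 0.04701
20 log₁₀(0.04701) = -26.556 dB

-26.56 dB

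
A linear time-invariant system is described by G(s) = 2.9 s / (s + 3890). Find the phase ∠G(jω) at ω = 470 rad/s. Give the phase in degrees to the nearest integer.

∠(j470) = 90.00°
∠(j470 + 3890) = arctan(470/3890) = 6.89°
∠G(j470) = 90.00° − 6.89° = 83.11°

83 deg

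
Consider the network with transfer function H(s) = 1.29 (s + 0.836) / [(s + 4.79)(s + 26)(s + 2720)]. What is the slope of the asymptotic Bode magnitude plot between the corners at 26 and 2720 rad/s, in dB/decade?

In this band the factors already past their corner are: zero at 0.836, pole at 4.79, pole at 26; net slope = -20 dB/decade.

-20 dB/decade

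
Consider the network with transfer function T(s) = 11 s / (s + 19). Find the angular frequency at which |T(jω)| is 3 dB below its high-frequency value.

19 rad/s

For a single-pole high-pass, the −3 dB point is at the pole: ω = 19 rad/s.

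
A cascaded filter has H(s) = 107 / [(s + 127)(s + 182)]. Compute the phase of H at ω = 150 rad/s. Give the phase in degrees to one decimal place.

-89.2°

∠(j150 + 127) = arctan(150/127) = 49.75°
∠(j150 + 182) = arctan(150/182) = 39.49°
∠H(j150) = − (49.75° + 39.49°) = -89.24°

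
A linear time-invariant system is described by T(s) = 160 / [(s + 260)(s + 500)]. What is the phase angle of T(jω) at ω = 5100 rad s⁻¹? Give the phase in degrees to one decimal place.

∠(j5100 + 260) = arctan(5100/260) = 87.08°
∠(j5100 + 500) = arctan(5100/500) = 84.40°
∠T(j5100) = − (87.08° + 84.40°) = -171.48°

-171.5 deg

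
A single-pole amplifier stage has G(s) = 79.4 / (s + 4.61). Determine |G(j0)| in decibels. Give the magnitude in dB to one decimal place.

24.7 dB

G(0) = 79.4 / 4.61 = 17.223
20 log₁₀(17.223) = 24.72 dB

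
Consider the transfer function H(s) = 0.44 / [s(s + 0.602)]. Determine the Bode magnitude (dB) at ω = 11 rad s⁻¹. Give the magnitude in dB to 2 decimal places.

-48.80 dB

|j11 + 0.602| = √(11² + 0.602²) = 11.02
|j11| = 11
|H(j11)| = 0.44 / (11.02 × 11) = 0.0036309
20 log₁₀(0.0036309) = -48.800 dB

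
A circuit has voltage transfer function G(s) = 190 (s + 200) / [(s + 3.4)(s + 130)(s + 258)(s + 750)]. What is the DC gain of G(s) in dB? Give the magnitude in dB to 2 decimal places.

G(0) = 190 × 200 / (3.4 × 130 × 258 × 750) = 0.0004443
20 log₁₀(0.0004443) = -67.046 dB

-67.05 dB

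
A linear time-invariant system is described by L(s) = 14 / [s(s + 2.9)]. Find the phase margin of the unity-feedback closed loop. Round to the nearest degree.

42°

Gain crossover: |L(jω)| = 1 at ω ≈ 3.23 rad/sec.
∠L(j3.23) = −90° − arctan(3.23/2.9) ≈ -138.05°
PM = 180° + (-138.05°) = 41.95°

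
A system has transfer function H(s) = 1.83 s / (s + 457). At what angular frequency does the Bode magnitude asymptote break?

457 rad s⁻¹

The single real pole at s = −457 gives a corner at ω = 457 rad s⁻¹.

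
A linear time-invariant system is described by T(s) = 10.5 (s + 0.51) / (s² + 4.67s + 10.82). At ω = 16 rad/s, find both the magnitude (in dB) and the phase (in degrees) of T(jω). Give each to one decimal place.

|T| = -3.7 dB, ∠T = -74.9°

|j16 + 0.51| = √(16² + 0.51²) = 16.01
|(j16)² + 4.67(j16) + 10.82| = |-245.18 + j74.72| = 256.3
|T(j16)| = 10.5 × 16.01 / 256.3 = 0.65578
20 log₁₀(0.65578) = -3.66 dB
∠(j16 + 0.51) = arctan(16/0.51) = 88.17°
∠[(j16)² + 4.67(j16) + 10.82] = ∠[-245.18 + j74.72] = 163.05°
∠T(j16) = 88.17° − 163.05° = -74.88°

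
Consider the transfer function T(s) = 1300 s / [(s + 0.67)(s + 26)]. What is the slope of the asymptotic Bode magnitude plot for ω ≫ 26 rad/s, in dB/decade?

With 1 zero and 2 poles, the high-frequency asymptotic slope is 20 × (1 − 2) = -20 dB/decade.

-20 dB/decade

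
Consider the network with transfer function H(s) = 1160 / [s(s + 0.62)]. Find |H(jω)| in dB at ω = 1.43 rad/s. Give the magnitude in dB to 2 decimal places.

|j1.43 + 0.62| = √(1.43² + 0.62²) = 1.559
|j1.43| = 1.43
|H(j1.43)| = 1160 / (1.559 × 1.43) = 520.45
20 log₁₀(520.45) = 54.328 dB

54.33 dB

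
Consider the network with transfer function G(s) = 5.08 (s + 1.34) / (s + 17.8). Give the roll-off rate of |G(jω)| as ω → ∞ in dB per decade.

With 1 zero and 1 pole, the high-frequency asymptotic slope is 20 × (1 − 1) = 0 dB/decade.

0 dB/decade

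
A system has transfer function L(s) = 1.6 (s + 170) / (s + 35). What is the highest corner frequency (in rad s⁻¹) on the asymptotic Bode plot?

Break frequencies occur at each pole and zero magnitude: 35 rad s⁻¹, 170 rad s⁻¹.
The highest is 170 rad s⁻¹.

170 rad s⁻¹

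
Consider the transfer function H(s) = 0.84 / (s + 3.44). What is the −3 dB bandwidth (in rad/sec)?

For a single-pole low-pass, the −3 dB point is at the pole: ω = 3.44 rad/sec.

3.44 rad/sec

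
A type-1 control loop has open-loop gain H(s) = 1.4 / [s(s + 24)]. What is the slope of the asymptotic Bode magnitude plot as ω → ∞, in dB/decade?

With 0 zeros and 2 poles, the high-frequency asymptotic slope is 20 × (0 − 2) = -40 dB/decade.

-40 dB/decade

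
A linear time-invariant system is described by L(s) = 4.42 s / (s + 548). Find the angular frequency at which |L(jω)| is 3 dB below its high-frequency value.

548 rad/s

For a single-pole high-pass, the −3 dB point is at the pole: ω = 548 rad/s.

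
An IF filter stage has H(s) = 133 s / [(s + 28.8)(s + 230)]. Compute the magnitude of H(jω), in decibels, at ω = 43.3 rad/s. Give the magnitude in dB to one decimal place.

|j43.3| = 43.3
|j43.3 + 28.8| = √(43.3² + 28.8²) = 52
|j43.3 + 230| = √(43.3² + 230²) = 234
|H(j43.3)| = 133 × 43.3 / (52 × 234) = 0.47317
20 log₁₀(0.47317) = -6.50 dB

-6.5 dB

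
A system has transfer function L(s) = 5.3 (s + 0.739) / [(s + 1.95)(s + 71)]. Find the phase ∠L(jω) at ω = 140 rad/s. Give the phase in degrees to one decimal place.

-62.6°

∠(j140 + 0.739) = arctan(140/0.739) = 89.70°
∠(j140 + 1.95) = arctan(140/1.95) = 89.20°
∠(j140 + 71) = arctan(140/71) = 63.11°
∠L(j140) = 89.70° − (89.20° + 63.11°) = -62.61°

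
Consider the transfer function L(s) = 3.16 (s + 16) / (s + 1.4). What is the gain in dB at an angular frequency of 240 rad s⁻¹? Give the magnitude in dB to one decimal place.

10.0 dB

|j240 + 16| = √(240² + 16²) = 240.5
|j240 + 1.4| = √(240² + 1.4²) = 240
|L(j240)| = 3.16 × 240.5 / 240 = 3.167
20 log₁₀(3.167) = 10.01 dB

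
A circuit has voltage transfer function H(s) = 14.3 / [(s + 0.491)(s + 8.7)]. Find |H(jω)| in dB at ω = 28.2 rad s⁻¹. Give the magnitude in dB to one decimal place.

-35.3 dB

|j28.2 + 0.491| = √(28.2² + 0.491²) = 28.2
|j28.2 + 8.7| = √(28.2² + 8.7²) = 29.51
|H(j28.2)| = 14.3 / (28.2 × 29.51) = 0.01718
20 log₁₀(0.01718) = -35.30 dB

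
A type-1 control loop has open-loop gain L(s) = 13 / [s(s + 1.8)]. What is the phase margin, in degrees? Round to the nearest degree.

28°

Gain crossover: |L(jω)| = 1 at ω ≈ 3.39 rad s⁻¹.
∠L(j3.39) = −90° − arctan(3.39/1.8) ≈ -152.02°
PM = 180° + (-152.02°) = 27.98°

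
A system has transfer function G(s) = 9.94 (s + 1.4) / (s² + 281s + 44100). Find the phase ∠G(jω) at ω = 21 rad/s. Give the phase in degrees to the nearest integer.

∠(j21 + 1.4) = arctan(21/1.4) = 86.19°
∠[(j21)² + 281(j21) + 44100] = ∠[43659 + j5901] = 7.70°
∠G(j21) = 86.19° − 7.70° = 78.49°

78°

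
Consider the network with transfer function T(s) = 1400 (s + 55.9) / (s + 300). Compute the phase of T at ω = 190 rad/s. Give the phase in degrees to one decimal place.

41.3°

∠(j190 + 55.9) = arctan(190/55.9) = 73.61°
∠(j190 + 300) = arctan(190/300) = 32.35°
∠T(j190) = 73.61° − 32.35° = 41.26°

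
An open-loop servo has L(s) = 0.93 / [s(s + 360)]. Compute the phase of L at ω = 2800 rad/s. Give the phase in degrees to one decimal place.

∠(j2800 + 360) = arctan(2800/360) = 82.67°
∠(j2800) = 90.00°
∠L(j2800) = − (82.67° + 90.00°) = -172.67°

-172.7°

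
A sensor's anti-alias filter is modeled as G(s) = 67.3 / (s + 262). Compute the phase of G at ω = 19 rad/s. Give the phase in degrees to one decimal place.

∠(j19 + 262) = arctan(19/262) = 4.15°
∠G(j19) = −4.15° = -4.15°

-4.1°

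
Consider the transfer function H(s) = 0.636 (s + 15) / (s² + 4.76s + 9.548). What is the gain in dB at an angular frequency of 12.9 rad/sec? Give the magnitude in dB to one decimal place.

|j12.9 + 15| = √(12.9² + 15²) = 19.78
|(j12.9)² + 4.76(j12.9) + 9.548| = |-156.86 + j61.404| = 168.5
|H(j12.9)| = 0.636 × 19.78 / 168.5 = 0.074696
20 log₁₀(0.074696) = -22.53 dB

-22.5 dB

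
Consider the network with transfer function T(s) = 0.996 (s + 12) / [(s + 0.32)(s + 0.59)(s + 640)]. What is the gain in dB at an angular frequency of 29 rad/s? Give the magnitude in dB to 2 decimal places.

|j29 + 12| = √(29² + 12²) = 31.38
|j29 + 0.32| = √(29² + 0.32²) = 29
|j29 + 0.59| = √(29² + 0.59²) = 29.01
|j29 + 640| = √(29² + 640²) = 640.7
|T(j29)| = 0.996 × 31.38 / (29 × 29.01 × 640.7) = 5.8002e-05
20 log₁₀(5.8002e-05) = -84.731 dB

-84.73 dB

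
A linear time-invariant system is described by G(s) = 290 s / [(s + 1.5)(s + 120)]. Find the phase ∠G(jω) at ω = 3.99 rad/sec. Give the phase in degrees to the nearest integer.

19°

∠(j3.99) = 90.00°
∠(j3.99 + 1.5) = arctan(3.99/1.5) = 69.40°
∠(j3.99 + 120) = arctan(3.99/120) = 1.90°
∠G(j3.99) = 90.00° − (69.40° + 1.90°) = 18.70°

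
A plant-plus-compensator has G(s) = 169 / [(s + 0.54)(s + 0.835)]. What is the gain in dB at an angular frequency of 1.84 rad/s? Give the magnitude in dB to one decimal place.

|j1.84 + 0.54| = √(1.84² + 0.54²) = 1.918
|j1.84 + 0.835| = √(1.84² + 0.835²) = 2.021
|G(j1.84)| = 169 / (1.918 × 2.021) = 43.616
20 log₁₀(43.616) = 32.79 dB

32.8 dB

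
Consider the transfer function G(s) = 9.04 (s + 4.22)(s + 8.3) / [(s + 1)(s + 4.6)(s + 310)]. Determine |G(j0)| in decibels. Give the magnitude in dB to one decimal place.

-13.1 dB

G(0) = 9.04 × 4.22 × 8.3 / (1 × 4.6 × 310) = 0.22204
20 log₁₀(0.22204) = -13.07 dB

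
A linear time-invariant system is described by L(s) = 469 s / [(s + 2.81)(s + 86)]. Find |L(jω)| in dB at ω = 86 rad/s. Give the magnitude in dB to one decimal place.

11.7 dB

|j86| = 86
|j86 + 2.81| = √(86² + 2.81²) = 86.05
|j86 + 86| = √(86² + 86²) = 121.6
|L(j86)| = 469 × 86 / (86.05 × 121.6) = 3.8541
20 log₁₀(3.8541) = 11.72 dB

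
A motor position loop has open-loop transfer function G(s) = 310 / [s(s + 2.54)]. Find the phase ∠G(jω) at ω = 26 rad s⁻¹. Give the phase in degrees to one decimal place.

∠(j26 + 2.54) = arctan(26/2.54) = 84.42°
∠(j26) = 90.00°
∠G(j26) = − (84.42° + 90.00°) = -174.42°

-174.4 deg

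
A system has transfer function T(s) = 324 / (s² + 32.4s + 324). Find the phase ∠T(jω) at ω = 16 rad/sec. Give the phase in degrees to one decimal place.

∠[(j16)² + 32.4(j16) + 324] = ∠[68 + j518.4] = 82.53°
∠T(j16) = −82.53° = -82.53°

-82.5°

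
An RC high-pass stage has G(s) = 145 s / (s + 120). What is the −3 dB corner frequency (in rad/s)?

120 rad/s

For a single-pole high-pass, the −3 dB point is at the pole: ω = 120 rad/s.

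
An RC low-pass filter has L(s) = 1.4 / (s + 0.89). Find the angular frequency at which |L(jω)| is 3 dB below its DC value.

For a single-pole low-pass, the −3 dB point is at the pole: ω = 0.89 rad s⁻¹.

0.89 rad s⁻¹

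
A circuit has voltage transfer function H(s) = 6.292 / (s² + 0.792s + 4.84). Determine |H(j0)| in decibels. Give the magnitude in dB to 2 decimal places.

H(0) = 6.292 / 4.84 = 1.3
20 log₁₀(1.3) = 2.279 dB

2.28 dB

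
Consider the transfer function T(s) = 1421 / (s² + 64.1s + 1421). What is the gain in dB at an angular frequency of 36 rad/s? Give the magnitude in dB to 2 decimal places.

|(j36)² + 64.1(j36) + 1421| = |125 + j2307.6| = 2311
|T(j36)| = 1421 / 2311 = 0.61489
20 log₁₀(0.61489) = -4.224 dB

-4.22 dB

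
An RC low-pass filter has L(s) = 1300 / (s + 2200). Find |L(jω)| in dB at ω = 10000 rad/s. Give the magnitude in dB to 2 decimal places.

-17.93 dB

|j10000 + 2200| = √(10000² + 2200²) = 1.024e+04
|L(j10000)| = 1300 / 1.024e+04 = 0.12696
20 log₁₀(0.12696) = -17.926 dB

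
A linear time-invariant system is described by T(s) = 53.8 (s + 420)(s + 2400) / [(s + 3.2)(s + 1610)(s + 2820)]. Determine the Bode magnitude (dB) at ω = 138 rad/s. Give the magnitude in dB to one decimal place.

|j138 + 420| = √(138² + 420²) = 442.1
|j138 + 2400| = √(138² + 2400²) = 2404
|j138 + 3.2| = √(138² + 3.2²) = 138
|j138 + 1610| = √(138² + 1610²) = 1616
|j138 + 2820| = √(138² + 2820²) = 2823
|T(j138)| = 53.8 × 442.1 × 2404 / (138 × 1616 × 2823) = 0.090791
20 log₁₀(0.090791) = -20.84 dB

-20.8 dB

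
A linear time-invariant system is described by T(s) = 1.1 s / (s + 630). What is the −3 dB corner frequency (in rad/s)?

630 rad/s

For a single-pole high-pass, the −3 dB point is at the pole: ω = 630 rad/s.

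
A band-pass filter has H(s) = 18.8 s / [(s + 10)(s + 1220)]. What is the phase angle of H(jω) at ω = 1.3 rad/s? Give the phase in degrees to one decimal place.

82.5 deg

∠(j1.3) = 90.00°
∠(j1.3 + 10) = arctan(1.3/10) = 7.41°
∠(j1.3 + 1220) = arctan(1.3/1220) = 0.06°
∠H(j1.3) = 90.00° − (7.41° + 0.06°) = 82.53°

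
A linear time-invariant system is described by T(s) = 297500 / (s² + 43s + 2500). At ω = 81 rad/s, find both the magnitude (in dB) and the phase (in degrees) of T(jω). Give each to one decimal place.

|(j81)² + 43(j81) + 2500| = |-4061 + j3483| = 5350
|T(j81)| = 297500 / 5350 = 55.607
20 log₁₀(55.607) = 34.90 dB
∠[(j81)² + 43(j81) + 2500] = ∠[-4061 + j3483] = 139.38°
∠T(j81) = −139.38° = -139.38°

|T| = 34.9 dB, ∠T = -139.4°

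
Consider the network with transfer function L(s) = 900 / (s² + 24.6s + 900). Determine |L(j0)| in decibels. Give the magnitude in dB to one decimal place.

0.0 dB

L(0) = 900 / 900 = 1
20 log₁₀(1) = 0.00 dB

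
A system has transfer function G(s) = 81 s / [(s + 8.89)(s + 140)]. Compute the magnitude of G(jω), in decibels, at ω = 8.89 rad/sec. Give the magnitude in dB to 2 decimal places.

-7.78 dB

|j8.89| = 8.89
|j8.89 + 8.89| = √(8.89² + 8.89²) = 12.57
|j8.89 + 140| = √(8.89² + 140²) = 140.3
|G(j8.89)| = 81 × 8.89 / (12.57 × 140.3) = 0.40829
20 log₁₀(0.40829) = -7.781 dB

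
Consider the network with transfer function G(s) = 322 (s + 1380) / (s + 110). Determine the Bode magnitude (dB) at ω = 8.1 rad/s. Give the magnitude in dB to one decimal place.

|j8.1 + 1380| = √(8.1² + 1380²) = 1380
|j8.1 + 110| = √(8.1² + 110²) = 110.3
|G(j8.1)| = 322 × 1380 / 110.3 = 4028.8
20 log₁₀(4028.8) = 72.10 dB

72.1 dB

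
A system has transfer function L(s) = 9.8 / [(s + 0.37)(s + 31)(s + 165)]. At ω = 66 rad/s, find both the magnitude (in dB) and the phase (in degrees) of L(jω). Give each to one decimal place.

|L| = -98.8 dB, ∠L = -176.3 deg

|j66 + 0.37| = √(66² + 0.37²) = 66
|j66 + 31| = √(66² + 31²) = 72.92
|j66 + 165| = √(66² + 165²) = 177.7
|L(j66)| = 9.8 / (66 × 72.92 × 177.7) = 1.1459e-05
20 log₁₀(1.1459e-05) = -98.82 dB
∠(j66 + 0.37) = arctan(66/0.37) = 89.68°
∠(j66 + 31) = arctan(66/31) = 64.84°
∠(j66 + 165) = arctan(66/165) = 21.80°
∠L(j66) = − (89.68° + 64.84° + 21.80°) = -176.32°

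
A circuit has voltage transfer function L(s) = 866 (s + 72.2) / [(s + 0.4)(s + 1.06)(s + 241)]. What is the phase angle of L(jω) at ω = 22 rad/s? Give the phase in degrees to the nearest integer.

-164°

∠(j22 + 72.2) = arctan(22/72.2) = 16.95°
∠(j22 + 0.4) = arctan(22/0.4) = 88.96°
∠(j22 + 1.06) = arctan(22/1.06) = 87.24°
∠(j22 + 241) = arctan(22/241) = 5.22°
∠L(j22) = 16.95° − (88.96° + 87.24° + 5.22°) = -164.47°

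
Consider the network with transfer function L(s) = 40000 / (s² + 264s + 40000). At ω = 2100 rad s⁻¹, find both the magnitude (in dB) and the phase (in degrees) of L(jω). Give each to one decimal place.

|L| = -40.8 dB, ∠L = -172.8°

|(j2100)² + 264(j2100) + 40000| = |-4.37e+06 + j5.544e+05| = 4.405e+06
|L(j2100)| = 40000 / 4.405e+06 = 0.0090805
20 log₁₀(0.0090805) = -40.84 dB
∠[(j2100)² + 264(j2100) + 40000] = ∠[-4.37e+06 + j5.544e+05] = 172.77°
∠L(j2100) = −172.77° = -172.77°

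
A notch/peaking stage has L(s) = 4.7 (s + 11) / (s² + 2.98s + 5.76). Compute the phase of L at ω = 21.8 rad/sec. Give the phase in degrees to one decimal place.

∠(j21.8 + 11) = arctan(21.8/11) = 63.23°
∠[(j21.8)² + 2.98(j21.8) + 5.76] = ∠[-469.48 + j64.964] = 172.12°
∠L(j21.8) = 63.23° − 172.12° = -108.90°

-108.9 deg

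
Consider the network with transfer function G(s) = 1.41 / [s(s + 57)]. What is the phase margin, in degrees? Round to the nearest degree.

Gain crossover: |G(jω)| = 1 at ω ≈ 0.0247 rad/s.
∠G(j0.0247) = −90° − arctan(0.0247/57) ≈ -90.02°
PM = 180° + (-90.02°) = 89.98°

90°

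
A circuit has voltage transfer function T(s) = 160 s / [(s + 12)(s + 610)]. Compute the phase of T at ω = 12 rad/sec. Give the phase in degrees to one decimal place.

43.9°

∠(j12) = 90.00°
∠(j12 + 12) = arctan(12/12) = 45.00°
∠(j12 + 610) = arctan(12/610) = 1.13°
∠T(j12) = 90.00° − (45.00° + 1.13°) = 43.87°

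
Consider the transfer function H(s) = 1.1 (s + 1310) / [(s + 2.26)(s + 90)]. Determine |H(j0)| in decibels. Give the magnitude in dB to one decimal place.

H(0) = 1.1 × 1310 / (2.26 × 90) = 7.0846
20 log₁₀(7.0846) = 17.01 dB

17.0 dB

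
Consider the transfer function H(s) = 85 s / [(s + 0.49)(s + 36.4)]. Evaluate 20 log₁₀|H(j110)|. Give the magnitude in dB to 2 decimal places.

|j110| = 110
|j110 + 0.49| = √(110² + 0.49²) = 110
|j110 + 36.4| = √(110² + 36.4²) = 115.9
|H(j110)| = 85 × 110 / (110 × 115.9) = 0.7336
20 log₁₀(0.7336) = -2.691 dB

-2.69 dB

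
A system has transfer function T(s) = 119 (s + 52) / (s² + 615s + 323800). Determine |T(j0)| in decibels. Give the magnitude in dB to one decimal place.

T(0) = 119 × 52 / 323800 = 0.019111
20 log₁₀(0.019111) = -34.37 dB

-34.4 dB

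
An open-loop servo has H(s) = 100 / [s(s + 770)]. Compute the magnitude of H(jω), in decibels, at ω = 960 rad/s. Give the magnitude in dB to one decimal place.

|j960 + 770| = √(960² + 770²) = 1231
|j960| = 960
|H(j960)| = 100 / (1231 × 960) = 8.4644e-05
20 log₁₀(8.4644e-05) = -81.45 dB

-81.4 dB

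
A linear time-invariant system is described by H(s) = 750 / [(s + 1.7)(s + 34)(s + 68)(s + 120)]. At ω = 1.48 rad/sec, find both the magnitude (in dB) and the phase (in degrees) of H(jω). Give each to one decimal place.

|j1.48 + 1.7| = √(1.48² + 1.7²) = 2.254
|j1.48 + 34| = √(1.48² + 34²) = 34.03
|j1.48 + 68| = √(1.48² + 68²) = 68.02
|j1.48 + 120| = √(1.48² + 120²) = 120
|H(j1.48)| = 750 / (2.254 × 34.03 × 68.02 × 120) = 0.0011978
20 log₁₀(0.0011978) = -58.43 dB
∠(j1.48 + 1.7) = arctan(1.48/1.7) = 41.04°
∠(j1.48 + 34) = arctan(1.48/34) = 2.49°
∠(j1.48 + 68) = arctan(1.48/68) = 1.25°
∠(j1.48 + 120) = arctan(1.48/120) = 0.71°
∠H(j1.48) = − (41.04° + 2.49° + 1.25° + 0.71°) = -45.49°

|H| = -58.4 dB, ∠H = -45.5°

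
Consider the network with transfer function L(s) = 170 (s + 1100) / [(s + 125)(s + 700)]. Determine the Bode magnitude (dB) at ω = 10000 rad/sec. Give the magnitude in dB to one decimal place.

-35.4 dB

|j10000 + 1100| = √(10000² + 1100²) = 1.006e+04
|j10000 + 125| = √(10000² + 125²) = 1e+04
|j10000 + 700| = √(10000² + 700²) = 1.002e+04
|L(j10000)| = 170 × 1.006e+04 / (1e+04 × 1.002e+04) = 0.017059
20 log₁₀(0.017059) = -35.36 dB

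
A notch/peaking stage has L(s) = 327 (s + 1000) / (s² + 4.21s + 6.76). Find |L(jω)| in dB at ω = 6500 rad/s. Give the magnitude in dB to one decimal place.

|j6500 + 1000| = √(6500² + 1000²) = 6576
|(j6500)² + 4.21(j6500) + 6.76| = |-4.225e+07 + j27365| = 4.225e+07
|L(j6500)| = 327 × 6576 / 4.225e+07 = 0.0509
20 log₁₀(0.0509) = -25.87 dB

-25.9 dB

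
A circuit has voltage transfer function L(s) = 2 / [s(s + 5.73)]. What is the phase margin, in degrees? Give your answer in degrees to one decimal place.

Gain crossover: |L(jω)| = 1 at ω ≈ 0.348 rad s⁻¹.
∠L(j0.348) = −90° − arctan(0.348/5.73) ≈ -93.48°
PM = 180° + (-93.48°) = 86.52°

86.5 deg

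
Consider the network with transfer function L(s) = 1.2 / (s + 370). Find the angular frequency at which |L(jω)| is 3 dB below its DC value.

370 rad/s

For a single-pole low-pass, the −3 dB point is at the pole: ω = 370 rad/s.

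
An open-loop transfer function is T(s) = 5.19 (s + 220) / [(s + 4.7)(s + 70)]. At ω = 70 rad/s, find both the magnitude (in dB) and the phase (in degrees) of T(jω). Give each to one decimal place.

|T| = -15.3 dB, ∠T = -113.5°

|j70 + 220| = √(70² + 220²) = 230.9
|j70 + 4.7| = √(70² + 4.7²) = 70.16
|j70 + 70| = √(70² + 70²) = 98.99
|T(j70)| = 5.19 × 230.9 / (70.16 × 98.99) = 0.17252
20 log₁₀(0.17252) = -15.26 dB
∠(j70 + 220) = arctan(70/220) = 17.65°
∠(j70 + 4.7) = arctan(70/4.7) = 86.16°
∠(j70 + 70) = arctan(70/70) = 45.00°
∠T(j70) = 17.65° − (86.16° + 45.00°) = -113.51°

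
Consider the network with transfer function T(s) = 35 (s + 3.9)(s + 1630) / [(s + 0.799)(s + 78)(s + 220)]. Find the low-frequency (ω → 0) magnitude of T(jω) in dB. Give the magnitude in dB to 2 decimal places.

24.21 dB

T(0) = 35 × 3.9 × 1630 / (0.799 × 78 × 220) = 16.228
20 log₁₀(16.228) = 24.205 dB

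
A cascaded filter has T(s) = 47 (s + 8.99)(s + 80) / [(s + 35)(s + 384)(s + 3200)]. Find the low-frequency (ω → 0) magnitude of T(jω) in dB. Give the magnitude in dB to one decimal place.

T(0) = 47 × 8.99 × 80 / (35 × 384 × 3200) = 0.00078596
20 log₁₀(0.00078596) = -62.09 dB

-62.1 dB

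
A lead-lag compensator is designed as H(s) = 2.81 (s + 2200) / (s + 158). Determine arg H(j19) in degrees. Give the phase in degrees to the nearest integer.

∠(j19 + 2200) = arctan(19/2200) = 0.49°
∠(j19 + 158) = arctan(19/158) = 6.86°
∠H(j19) = 0.49° − 6.86° = -6.36°

-6°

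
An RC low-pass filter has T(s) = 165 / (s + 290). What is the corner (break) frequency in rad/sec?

290 rad/sec

The single real pole at s = −290 gives a corner at ω = 290 rad/sec.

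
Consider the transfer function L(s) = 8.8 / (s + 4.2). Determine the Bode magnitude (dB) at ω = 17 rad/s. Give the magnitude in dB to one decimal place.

-6.0 dB

|j17 + 4.2| = √(17² + 4.2²) = 17.51
|L(j17)| = 8.8 / 17.51 = 0.50254
20 log₁₀(0.50254) = -5.98 dB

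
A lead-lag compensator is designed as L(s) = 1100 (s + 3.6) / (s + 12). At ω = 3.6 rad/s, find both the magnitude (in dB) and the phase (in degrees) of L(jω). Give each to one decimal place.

|j3.6 + 3.6| = √(3.6² + 3.6²) = 5.091
|j3.6 + 12| = √(3.6² + 12²) = 12.53
|L(j3.6)| = 1100 × 5.091 / 12.53 = 447.01
20 log₁₀(447.01) = 53.01 dB
∠(j3.6 + 3.6) = arctan(3.6/3.6) = 45.00°
∠(j3.6 + 12) = arctan(3.6/12) = 16.70°
∠L(j3.6) = 45.00° − 16.70° = 28.30°

|L| = 53.0 dB, ∠L = 28.3°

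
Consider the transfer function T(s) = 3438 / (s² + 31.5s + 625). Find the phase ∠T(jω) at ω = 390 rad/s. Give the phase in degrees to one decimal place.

-175.4°

∠[(j390)² + 31.5(j390) + 625] = ∠[-1.5148e+05 + j12285] = 175.36°
∠T(j390) = −175.36° = -175.36°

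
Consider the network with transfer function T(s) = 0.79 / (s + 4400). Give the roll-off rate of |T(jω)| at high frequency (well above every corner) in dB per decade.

With 0 zeros and 1 pole, the high-frequency asymptotic slope is 20 × (0 − 1) = -20 dB/decade.

-20 dB/decade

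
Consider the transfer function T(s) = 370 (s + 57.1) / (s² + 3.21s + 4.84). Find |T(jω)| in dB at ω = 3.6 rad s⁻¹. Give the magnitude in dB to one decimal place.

63.5 dB

|j3.6 + 57.1| = √(3.6² + 57.1²) = 57.21
|(j3.6)² + 3.21(j3.6) + 4.84| = |-8.12 + j11.556| = 14.12
|T(j3.6)| = 370 × 57.21 / 14.12 = 1498.8
20 log₁₀(1498.8) = 63.52 dB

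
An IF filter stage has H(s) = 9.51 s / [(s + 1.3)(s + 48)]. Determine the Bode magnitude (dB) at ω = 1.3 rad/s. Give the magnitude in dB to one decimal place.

|j1.3| = 1.3
|j1.3 + 1.3| = √(1.3² + 1.3²) = 1.838
|j1.3 + 48| = √(1.3² + 48²) = 48.02
|H(j1.3)| = 9.51 × 1.3 / (1.838 × 48.02) = 0.14004
20 log₁₀(0.14004) = -17.07 dB

-17.1 dB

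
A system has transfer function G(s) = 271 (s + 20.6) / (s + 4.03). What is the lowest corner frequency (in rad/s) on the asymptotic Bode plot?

4.03 rad/s

Break frequencies occur at each pole and zero magnitude: 4.03 rad/s, 20.6 rad/s.
The lowest is 4.03 rad/s.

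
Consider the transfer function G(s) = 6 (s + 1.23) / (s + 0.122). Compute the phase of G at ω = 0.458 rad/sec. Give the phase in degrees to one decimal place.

∠(j0.458 + 1.23) = arctan(0.458/1.23) = 20.42°
∠(j0.458 + 0.122) = arctan(0.458/0.122) = 75.08°
∠G(j0.458) = 20.42° − 75.08° = -54.66°

-54.7°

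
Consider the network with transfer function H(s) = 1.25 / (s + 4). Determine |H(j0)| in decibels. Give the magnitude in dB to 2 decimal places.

-10.10 dB

H(0) = 1.25 / 4 = 0.3125
20 log₁₀(0.3125) = -10.103 dB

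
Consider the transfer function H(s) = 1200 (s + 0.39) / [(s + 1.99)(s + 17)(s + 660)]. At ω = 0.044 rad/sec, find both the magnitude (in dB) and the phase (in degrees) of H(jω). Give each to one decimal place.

|H| = -33.5 dB, ∠H = 5.0 deg

|j0.044 + 0.39| = √(0.044² + 0.39²) = 0.3925
|j0.044 + 1.99| = √(0.044² + 1.99²) = 1.99
|j0.044 + 17| = √(0.044² + 17²) = 17
|j0.044 + 660| = √(0.044² + 660²) = 660
|H(j0.044)| = 1200 × 0.3925 / (1.99 × 17 × 660) = 0.021088
20 log₁₀(0.021088) = -33.52 dB
∠(j0.044 + 0.39) = arctan(0.044/0.39) = 6.44°
∠(j0.044 + 1.99) = arctan(0.044/1.99) = 1.27°
∠(j0.044 + 17) = arctan(0.044/17) = 0.15°
∠(j0.044 + 660) = arctan(0.044/660) = 0.00°
∠H(j0.044) = 6.44° − (1.27° + 0.15° + 0.00°) = 5.02°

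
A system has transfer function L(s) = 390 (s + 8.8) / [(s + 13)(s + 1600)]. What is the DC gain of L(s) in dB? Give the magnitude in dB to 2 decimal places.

-15.65 dB

L(0) = 390 × 8.8 / (13 × 1600) = 0.165
20 log₁₀(0.165) = -15.650 dB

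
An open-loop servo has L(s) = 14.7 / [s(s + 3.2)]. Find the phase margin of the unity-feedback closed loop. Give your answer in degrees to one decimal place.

Gain crossover: |L(jω)| = 1 at ω ≈ 3.23 rad/s.
∠L(j3.23) = −90° − arctan(3.23/3.2) ≈ -135.29°
PM = 180° + (-135.29°) = 44.71°

44.7°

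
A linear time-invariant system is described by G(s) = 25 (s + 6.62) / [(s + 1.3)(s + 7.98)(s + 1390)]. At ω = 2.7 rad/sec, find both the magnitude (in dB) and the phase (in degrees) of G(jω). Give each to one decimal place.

|G| = -45.9 dB, ∠G = -60.9°

|j2.7 + 6.62| = √(2.7² + 6.62²) = 7.149
|j2.7 + 1.3| = √(2.7² + 1.3²) = 2.997
|j2.7 + 7.98| = √(2.7² + 7.98²) = 8.424
|j2.7 + 1390| = √(2.7² + 1390²) = 1390
|G(j2.7)| = 25 × 7.149 / (2.997 × 8.424 × 1390) = 0.0050935
20 log₁₀(0.0050935) = -45.86 dB
∠(j2.7 + 6.62) = arctan(2.7/6.62) = 22.19°
∠(j2.7 + 1.3) = arctan(2.7/1.3) = 64.29°
∠(j2.7 + 7.98) = arctan(2.7/7.98) = 18.69°
∠(j2.7 + 1390) = arctan(2.7/1390) = 0.11°
∠G(j2.7) = 22.19° − (64.29° + 18.69° + 0.11°) = -60.91°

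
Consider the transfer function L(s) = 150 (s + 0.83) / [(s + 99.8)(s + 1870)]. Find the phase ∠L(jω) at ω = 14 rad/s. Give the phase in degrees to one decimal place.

78.2 deg

∠(j14 + 0.83) = arctan(14/0.83) = 86.61°
∠(j14 + 99.8) = arctan(14/99.8) = 7.99°
∠(j14 + 1870) = arctan(14/1870) = 0.43°
∠L(j14) = 86.61° − (7.99° + 0.43°) = 78.19°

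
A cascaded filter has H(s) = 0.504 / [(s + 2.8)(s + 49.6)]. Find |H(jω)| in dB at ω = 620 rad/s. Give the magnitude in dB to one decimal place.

-117.7 dB

|j620 + 2.8| = √(620² + 2.8²) = 620
|j620 + 49.6| = √(620² + 49.6²) = 622
|H(j620)| = 0.504 / (620 × 622) = 1.3069e-06
20 log₁₀(1.3069e-06) = -117.67 dB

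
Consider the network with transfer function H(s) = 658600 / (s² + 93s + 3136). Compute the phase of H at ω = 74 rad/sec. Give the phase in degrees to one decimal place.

∠[(j74)² + 93(j74) + 3136] = ∠[-2340 + j6882] = 108.78°
∠H(j74) = −108.78° = -108.78°

-108.8°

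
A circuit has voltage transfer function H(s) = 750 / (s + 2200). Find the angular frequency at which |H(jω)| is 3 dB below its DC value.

For a single-pole low-pass, the −3 dB point is at the pole: ω = 2200 rad/sec.

2200 rad/sec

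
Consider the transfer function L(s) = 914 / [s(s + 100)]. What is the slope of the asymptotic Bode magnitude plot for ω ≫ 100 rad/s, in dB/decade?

-40 dB/decade

With 0 zeros and 2 poles, the high-frequency asymptotic slope is 20 × (0 − 2) = -40 dB/decade.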